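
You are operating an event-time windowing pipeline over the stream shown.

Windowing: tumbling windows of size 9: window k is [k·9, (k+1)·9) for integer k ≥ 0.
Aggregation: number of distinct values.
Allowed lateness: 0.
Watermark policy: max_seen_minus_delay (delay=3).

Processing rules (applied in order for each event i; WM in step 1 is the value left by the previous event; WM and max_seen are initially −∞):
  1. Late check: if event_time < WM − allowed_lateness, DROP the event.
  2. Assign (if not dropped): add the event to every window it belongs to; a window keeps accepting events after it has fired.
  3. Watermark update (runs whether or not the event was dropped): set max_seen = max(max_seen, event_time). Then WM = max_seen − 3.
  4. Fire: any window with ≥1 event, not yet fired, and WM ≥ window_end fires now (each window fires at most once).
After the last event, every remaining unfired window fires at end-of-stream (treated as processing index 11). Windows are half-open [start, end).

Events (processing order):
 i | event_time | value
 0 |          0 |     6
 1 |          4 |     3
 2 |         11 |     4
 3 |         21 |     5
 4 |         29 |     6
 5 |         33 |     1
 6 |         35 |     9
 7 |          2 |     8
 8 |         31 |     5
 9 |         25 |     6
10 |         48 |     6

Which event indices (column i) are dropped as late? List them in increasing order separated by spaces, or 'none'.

7 8 9

i=0 t=0 v=6: → [0,9); WM=-3
i=1 t=4 v=3: → [0,9); WM=1
i=2 t=11 v=4: → [9,18); WM=8
i=3 t=21 v=5: → [18,27); WM=18; [0,9) fires=2 [9,18) fires=1
i=4 t=29 v=6: → [27,36); WM=26
i=5 t=33 v=1: → [27,36); WM=30; [18,27) fires=1
i=6 t=35 v=9: → [27,36); WM=32
i=7 t=2 v=8: DROP (t<32-0); WM=32
i=8 t=31 v=5: DROP (t<32-0); WM=32
i=9 t=25 v=6: DROP (t<32-0); WM=32
i=10 t=48 v=6: → [45,54); WM=45; [27,36) fires=3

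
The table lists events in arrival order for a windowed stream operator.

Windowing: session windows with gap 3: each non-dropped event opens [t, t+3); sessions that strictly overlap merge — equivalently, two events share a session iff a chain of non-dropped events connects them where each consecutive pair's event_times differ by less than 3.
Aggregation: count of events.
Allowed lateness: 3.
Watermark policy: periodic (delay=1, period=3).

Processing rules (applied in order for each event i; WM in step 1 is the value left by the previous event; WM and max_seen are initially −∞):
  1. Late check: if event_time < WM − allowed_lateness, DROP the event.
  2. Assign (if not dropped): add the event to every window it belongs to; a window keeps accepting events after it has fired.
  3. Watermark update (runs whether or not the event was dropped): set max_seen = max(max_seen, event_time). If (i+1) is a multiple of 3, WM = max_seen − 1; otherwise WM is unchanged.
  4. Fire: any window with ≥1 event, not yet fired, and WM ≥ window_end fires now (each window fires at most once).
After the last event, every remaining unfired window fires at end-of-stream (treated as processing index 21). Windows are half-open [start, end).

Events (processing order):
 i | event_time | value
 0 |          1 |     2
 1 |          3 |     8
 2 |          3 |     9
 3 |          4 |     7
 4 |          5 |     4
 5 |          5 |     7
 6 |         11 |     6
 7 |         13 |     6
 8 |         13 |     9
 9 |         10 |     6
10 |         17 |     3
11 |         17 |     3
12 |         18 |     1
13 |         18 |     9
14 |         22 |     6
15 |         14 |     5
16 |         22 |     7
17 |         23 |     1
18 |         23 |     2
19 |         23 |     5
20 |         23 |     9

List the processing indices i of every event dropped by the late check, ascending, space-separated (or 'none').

i=0 t=1 v=2: → [1,4); WM=−∞
i=1 t=3 v=8: → [1,6); WM=−∞
i=2 t=3 v=9: → [1,6); WM=2
i=3 t=4 v=7: → [1,7); WM=2
i=4 t=5 v=4: → [1,8); WM=2
i=5 t=5 v=7: → [1,8); WM=4
i=6 t=11 v=6: → [11,14); WM=4
i=7 t=13 v=6: → [11,16); WM=4
i=8 t=13 v=9: → [11,16); WM=12
i=9 t=10 v=6: → [10,16); WM=12
i=10 t=17 v=3: → [17,20); WM=12
i=11 t=17 v=3: → [17,20); WM=16
i=12 t=18 v=1: → [17,21); WM=16
i=13 t=18 v=9: → [17,21); WM=16
i=14 t=22 v=6: → [22,25); WM=21
i=15 t=14 v=5: DROP (t<21-3); WM=21
i=16 t=22 v=7: → [22,25); WM=21
i=17 t=23 v=1: → [22,26); WM=22
i=18 t=23 v=2: → [22,26); WM=22
i=19 t=23 v=5: → [22,26); WM=22
i=20 t=23 v=9: → [22,26); WM=22

15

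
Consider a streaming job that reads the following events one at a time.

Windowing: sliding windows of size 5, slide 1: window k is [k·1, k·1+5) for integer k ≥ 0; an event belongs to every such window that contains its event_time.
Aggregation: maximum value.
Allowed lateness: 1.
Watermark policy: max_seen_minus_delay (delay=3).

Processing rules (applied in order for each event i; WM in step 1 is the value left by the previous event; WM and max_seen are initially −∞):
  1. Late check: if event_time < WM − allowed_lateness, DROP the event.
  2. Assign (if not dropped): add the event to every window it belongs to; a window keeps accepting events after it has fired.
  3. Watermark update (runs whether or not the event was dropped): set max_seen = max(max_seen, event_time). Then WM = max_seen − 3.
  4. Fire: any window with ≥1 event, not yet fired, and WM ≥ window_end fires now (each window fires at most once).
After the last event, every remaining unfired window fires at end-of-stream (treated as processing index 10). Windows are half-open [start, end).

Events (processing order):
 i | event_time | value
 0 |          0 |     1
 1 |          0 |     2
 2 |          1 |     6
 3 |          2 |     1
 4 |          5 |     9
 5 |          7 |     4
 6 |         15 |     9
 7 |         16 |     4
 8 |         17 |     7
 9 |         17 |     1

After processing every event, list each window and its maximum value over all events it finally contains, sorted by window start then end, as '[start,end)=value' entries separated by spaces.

[0,5)=6 [1,6)=9 [2,7)=9 [3,8)=9 [4,9)=9 [5,10)=9 [6,11)=4 [7,12)=4 [11,16)=9 [12,17)=9 [13,18)=9 [14,19)=9 [15,20)=9 [16,21)=7 [17,22)=7

i=0 t=0 v=1: → [0,5); WM=-3
i=1 t=0 v=2: → [0,5); WM=-3
i=2 t=1 v=6: → [1,6),[0,5); WM=-2
i=3 t=2 v=1: → [2,7),[1,6),[0,5); WM=-1
i=4 t=5 v=9: → [5,10),[4,9),[3,8),[2,7),[1,6); WM=2
i=5 t=7 v=4: → [7,12),[6,11),[5,10),[4,9),[3,8); WM=4
i=6 t=15 v=9: → [15,20),[14,19),[13,18),[12,17),[11,16); WM=12; [0,5) fires=6 [1,6) fires=9 [2,7) fires=9 [3,8) fires=9 [4,9) fires=9 [5,10) fires=9 [6,11) fires=4 [7,12) fires=4
i=7 t=16 v=4: → [16,21),[15,20),[14,19),[13,18),[12,17); WM=13
i=8 t=17 v=7: → [17,22),[16,21),[15,20),[14,19),[13,18); WM=14
i=9 t=17 v=1: → [17,22),[16,21),[15,20),[14,19),[13,18); WM=14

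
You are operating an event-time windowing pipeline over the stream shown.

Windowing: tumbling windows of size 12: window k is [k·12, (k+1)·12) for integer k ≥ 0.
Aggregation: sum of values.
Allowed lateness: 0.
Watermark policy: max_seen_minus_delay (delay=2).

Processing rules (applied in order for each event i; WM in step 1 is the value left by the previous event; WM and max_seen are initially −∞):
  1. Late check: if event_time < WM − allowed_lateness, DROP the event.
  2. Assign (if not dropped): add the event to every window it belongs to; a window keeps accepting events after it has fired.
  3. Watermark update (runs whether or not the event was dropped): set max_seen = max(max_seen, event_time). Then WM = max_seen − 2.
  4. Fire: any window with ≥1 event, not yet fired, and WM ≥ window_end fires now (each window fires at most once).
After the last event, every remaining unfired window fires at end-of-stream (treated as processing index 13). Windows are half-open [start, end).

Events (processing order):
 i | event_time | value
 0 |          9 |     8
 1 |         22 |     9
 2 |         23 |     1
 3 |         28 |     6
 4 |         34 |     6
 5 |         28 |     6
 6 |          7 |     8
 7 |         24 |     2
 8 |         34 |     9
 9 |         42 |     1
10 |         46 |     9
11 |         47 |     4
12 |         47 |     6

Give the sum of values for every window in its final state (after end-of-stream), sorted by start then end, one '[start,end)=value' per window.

[0,12)=8 [12,24)=10 [24,36)=21 [36,48)=20

i=0 t=9 v=8: → [0,12); WM=7
i=1 t=22 v=9: → [12,24); WM=20; [0,12) fires=8
i=2 t=23 v=1: → [12,24); WM=21
i=3 t=28 v=6: → [24,36); WM=26; [12,24) fires=10
i=4 t=34 v=6: → [24,36); WM=32
i=5 t=28 v=6: DROP (t<32-0); WM=32
i=6 t=7 v=8: DROP (t<32-0); WM=32
i=7 t=24 v=2: DROP (t<32-0); WM=32
i=8 t=34 v=9: → [24,36); WM=32
i=9 t=42 v=1: → [36,48); WM=40; [24,36) fires=21
i=10 t=46 v=9: → [36,48); WM=44
i=11 t=47 v=4: → [36,48); WM=45
i=12 t=47 v=6: → [36,48); WM=45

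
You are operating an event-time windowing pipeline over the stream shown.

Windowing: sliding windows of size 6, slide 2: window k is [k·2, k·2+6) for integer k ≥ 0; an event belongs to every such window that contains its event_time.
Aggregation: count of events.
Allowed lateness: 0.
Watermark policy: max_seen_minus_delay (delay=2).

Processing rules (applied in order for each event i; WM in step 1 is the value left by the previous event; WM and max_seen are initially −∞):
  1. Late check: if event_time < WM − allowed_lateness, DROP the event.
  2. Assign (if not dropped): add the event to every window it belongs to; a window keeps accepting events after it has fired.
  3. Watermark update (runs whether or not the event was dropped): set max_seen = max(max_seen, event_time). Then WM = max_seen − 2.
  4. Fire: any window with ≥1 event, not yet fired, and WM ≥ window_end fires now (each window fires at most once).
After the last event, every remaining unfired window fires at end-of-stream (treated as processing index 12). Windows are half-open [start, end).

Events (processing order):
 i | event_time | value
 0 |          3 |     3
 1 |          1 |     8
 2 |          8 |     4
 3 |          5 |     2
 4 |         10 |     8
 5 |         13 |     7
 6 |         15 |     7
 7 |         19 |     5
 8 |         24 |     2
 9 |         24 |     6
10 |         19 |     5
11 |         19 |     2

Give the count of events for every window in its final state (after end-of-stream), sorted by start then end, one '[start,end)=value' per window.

[0,6)=2 [2,8)=1 [4,10)=1 [6,12)=2 [8,14)=3 [10,16)=3 [12,18)=2 [14,20)=2 [16,22)=1 [18,24)=1 [20,26)=2 [22,28)=2 [24,30)=2

i=0 t=3 v=3: → [2,8),[0,6); WM=1
i=1 t=1 v=8: → [0,6); WM=1
i=2 t=8 v=4: → [8,14),[6,12),[4,10); WM=6; [0,6) fires=2
i=3 t=5 v=2: DROP (t<6-0); WM=6
i=4 t=10 v=8: → [10,16),[8,14),[6,12); WM=8; [2,8) fires=1
i=5 t=13 v=7: → [12,18),[10,16),[8,14); WM=11; [4,10) fires=1
i=6 t=15 v=7: → [14,20),[12,18),[10,16); WM=13; [6,12) fires=2
i=7 t=19 v=5: → [18,24),[16,22),[14,20); WM=17; [8,14) fires=3 [10,16) fires=3
i=8 t=24 v=2: → [24,30),[22,28),[20,26); WM=22; [12,18) fires=2 [14,20) fires=2 [16,22) fires=1
i=9 t=24 v=6: → [24,30),[22,28),[20,26); WM=22
i=10 t=19 v=5: DROP (t<22-0); WM=22
i=11 t=19 v=2: DROP (t<22-0); WM=22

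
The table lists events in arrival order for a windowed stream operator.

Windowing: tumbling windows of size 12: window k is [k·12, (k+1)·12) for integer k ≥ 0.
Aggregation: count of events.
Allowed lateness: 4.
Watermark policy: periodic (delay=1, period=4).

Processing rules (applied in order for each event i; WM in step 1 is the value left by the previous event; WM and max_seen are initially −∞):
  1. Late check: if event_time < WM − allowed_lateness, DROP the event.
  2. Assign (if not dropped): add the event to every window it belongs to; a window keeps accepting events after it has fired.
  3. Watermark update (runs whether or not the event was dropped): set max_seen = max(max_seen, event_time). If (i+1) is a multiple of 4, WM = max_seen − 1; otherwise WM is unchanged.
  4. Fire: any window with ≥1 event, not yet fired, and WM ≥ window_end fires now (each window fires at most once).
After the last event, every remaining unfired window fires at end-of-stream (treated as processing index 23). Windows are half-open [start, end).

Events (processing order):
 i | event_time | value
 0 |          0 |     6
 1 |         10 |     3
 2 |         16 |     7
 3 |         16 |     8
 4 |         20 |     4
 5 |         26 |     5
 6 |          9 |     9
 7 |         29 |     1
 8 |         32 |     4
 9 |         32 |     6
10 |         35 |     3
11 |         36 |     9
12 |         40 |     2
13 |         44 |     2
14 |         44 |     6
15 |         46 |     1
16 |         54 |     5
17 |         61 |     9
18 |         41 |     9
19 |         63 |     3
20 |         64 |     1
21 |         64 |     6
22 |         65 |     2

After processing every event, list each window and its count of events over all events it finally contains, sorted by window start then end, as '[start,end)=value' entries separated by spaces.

[0,12)=2 [12,24)=3 [24,36)=5 [36,48)=6 [48,60)=1 [60,72)=5

i=0 t=0 v=6: → [0,12); WM=−∞
i=1 t=10 v=3: → [0,12); WM=−∞
i=2 t=16 v=7: → [12,24); WM=−∞
i=3 t=16 v=8: → [12,24); WM=15; [0,12) fires=2
i=4 t=20 v=4: → [12,24); WM=15
i=5 t=26 v=5: → [24,36); WM=15
i=6 t=9 v=9: DROP (t<15-4); WM=15
i=7 t=29 v=1: → [24,36); WM=28; [12,24) fires=3
i=8 t=32 v=4: → [24,36); WM=28
i=9 t=32 v=6: → [24,36); WM=28
i=10 t=35 v=3: → [24,36); WM=28
i=11 t=36 v=9: → [36,48); WM=35
i=12 t=40 v=2: → [36,48); WM=35
i=13 t=44 v=2: → [36,48); WM=35
i=14 t=44 v=6: → [36,48); WM=35
i=15 t=46 v=1: → [36,48); WM=45; [24,36) fires=5
i=16 t=54 v=5: → [48,60); WM=45
i=17 t=61 v=9: → [60,72); WM=45
i=18 t=41 v=9: → [36,48); WM=45
i=19 t=63 v=3: → [60,72); WM=62; [36,48) fires=6 [48,60) fires=1
i=20 t=64 v=1: → [60,72); WM=62
i=21 t=64 v=6: → [60,72); WM=62
i=22 t=65 v=2: → [60,72); WM=62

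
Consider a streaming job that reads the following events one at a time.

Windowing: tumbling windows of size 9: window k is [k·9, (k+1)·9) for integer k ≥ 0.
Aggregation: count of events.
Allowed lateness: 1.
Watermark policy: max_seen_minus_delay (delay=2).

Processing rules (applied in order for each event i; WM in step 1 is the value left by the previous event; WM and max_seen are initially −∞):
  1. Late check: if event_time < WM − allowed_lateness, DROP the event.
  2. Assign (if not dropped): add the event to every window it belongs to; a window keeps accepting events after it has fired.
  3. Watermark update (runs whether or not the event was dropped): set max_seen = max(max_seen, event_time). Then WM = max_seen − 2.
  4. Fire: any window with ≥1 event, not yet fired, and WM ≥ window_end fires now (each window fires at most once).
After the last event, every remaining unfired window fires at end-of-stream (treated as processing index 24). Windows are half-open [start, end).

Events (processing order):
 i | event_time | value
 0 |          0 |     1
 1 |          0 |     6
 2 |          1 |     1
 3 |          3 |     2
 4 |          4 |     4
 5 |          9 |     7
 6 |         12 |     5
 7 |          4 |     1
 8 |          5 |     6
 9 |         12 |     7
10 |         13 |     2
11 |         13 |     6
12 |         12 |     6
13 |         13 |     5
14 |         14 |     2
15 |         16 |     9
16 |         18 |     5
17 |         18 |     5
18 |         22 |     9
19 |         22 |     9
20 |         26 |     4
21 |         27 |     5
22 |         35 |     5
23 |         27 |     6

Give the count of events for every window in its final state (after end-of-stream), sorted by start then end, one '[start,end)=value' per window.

i=0 t=0 v=1: → [0,9); WM=-2
i=1 t=0 v=6: → [0,9); WM=-2
i=2 t=1 v=1: → [0,9); WM=-1
i=3 t=3 v=2: → [0,9); WM=1
i=4 t=4 v=4: → [0,9); WM=2
i=5 t=9 v=7: → [9,18); WM=7
i=6 t=12 v=5: → [9,18); WM=10; [0,9) fires=5
i=7 t=4 v=1: DROP (t<10-1); WM=10
i=8 t=5 v=6: DROP (t<10-1); WM=10
i=9 t=12 v=7: → [9,18); WM=10
i=10 t=13 v=2: → [9,18); WM=11
i=11 t=13 v=6: → [9,18); WM=11
i=12 t=12 v=6: → [9,18); WM=11
i=13 t=13 v=5: → [9,18); WM=11
i=14 t=14 v=2: → [9,18); WM=12
i=15 t=16 v=9: → [9,18); WM=14
i=16 t=18 v=5: → [18,27); WM=16
i=17 t=18 v=5: → [18,27); WM=16
i=18 t=22 v=9: → [18,27); WM=20; [9,18) fires=9
i=19 t=22 v=9: → [18,27); WM=20
i=20 t=26 v=4: → [18,27); WM=24
i=21 t=27 v=5: → [27,36); WM=25
i=22 t=35 v=5: → [27,36); WM=33; [18,27) fires=5
i=23 t=27 v=6: DROP (t<33-1); WM=33

[0,9)=5 [9,18)=9 [18,27)=5 [27,36)=2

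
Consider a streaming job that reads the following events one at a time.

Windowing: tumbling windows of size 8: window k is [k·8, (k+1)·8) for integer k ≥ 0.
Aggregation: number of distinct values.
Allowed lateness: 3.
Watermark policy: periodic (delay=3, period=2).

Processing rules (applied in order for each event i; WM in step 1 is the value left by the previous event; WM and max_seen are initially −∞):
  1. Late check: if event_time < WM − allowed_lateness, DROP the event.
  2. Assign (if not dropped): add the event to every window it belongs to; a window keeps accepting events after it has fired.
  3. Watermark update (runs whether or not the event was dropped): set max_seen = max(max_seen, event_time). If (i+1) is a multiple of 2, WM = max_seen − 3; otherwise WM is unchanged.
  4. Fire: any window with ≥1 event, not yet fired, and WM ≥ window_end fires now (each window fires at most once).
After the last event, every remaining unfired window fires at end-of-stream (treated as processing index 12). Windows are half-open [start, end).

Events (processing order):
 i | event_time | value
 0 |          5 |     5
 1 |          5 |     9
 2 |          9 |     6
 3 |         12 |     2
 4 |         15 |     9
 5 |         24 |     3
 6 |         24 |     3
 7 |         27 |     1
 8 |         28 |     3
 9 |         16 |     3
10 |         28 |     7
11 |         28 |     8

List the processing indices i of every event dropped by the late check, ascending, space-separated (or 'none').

i=0 t=5 v=5: → [0,8); WM=−∞
i=1 t=5 v=9: → [0,8); WM=2
i=2 t=9 v=6: → [8,16); WM=2
i=3 t=12 v=2: → [8,16); WM=9; [0,8) fires=2
i=4 t=15 v=9: → [8,16); WM=9
i=5 t=24 v=3: → [24,32); WM=21; [8,16) fires=3
i=6 t=24 v=3: → [24,32); WM=21
i=7 t=27 v=1: → [24,32); WM=24
i=8 t=28 v=3: → [24,32); WM=24
i=9 t=16 v=3: DROP (t<24-3); WM=25
i=10 t=28 v=7: → [24,32); WM=25
i=11 t=28 v=8: → [24,32); WM=25

9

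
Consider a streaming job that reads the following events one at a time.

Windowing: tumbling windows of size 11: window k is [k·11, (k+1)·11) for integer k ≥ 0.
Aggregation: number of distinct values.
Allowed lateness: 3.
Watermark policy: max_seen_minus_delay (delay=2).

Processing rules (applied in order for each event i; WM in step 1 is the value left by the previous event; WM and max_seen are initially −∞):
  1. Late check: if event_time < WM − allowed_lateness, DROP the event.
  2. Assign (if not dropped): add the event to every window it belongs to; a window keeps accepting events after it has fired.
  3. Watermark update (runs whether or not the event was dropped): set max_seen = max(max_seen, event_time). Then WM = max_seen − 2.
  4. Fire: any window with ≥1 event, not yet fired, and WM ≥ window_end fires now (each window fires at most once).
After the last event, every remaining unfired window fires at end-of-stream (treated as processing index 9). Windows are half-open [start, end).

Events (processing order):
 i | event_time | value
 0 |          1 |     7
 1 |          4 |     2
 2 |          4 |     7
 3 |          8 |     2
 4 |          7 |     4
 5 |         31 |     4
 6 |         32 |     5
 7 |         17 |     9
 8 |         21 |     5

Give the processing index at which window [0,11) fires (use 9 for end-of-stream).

5

i=0 t=1 v=7: → [0,11); WM=-1
i=1 t=4 v=2: → [0,11); WM=2
i=2 t=4 v=7: → [0,11); WM=2
i=3 t=8 v=2: → [0,11); WM=6
i=4 t=7 v=4: → [0,11); WM=6
i=5 t=31 v=4: → [22,33); WM=29; [0,11) fires=3
i=6 t=32 v=5: → [22,33); WM=30
i=7 t=17 v=9: DROP (t<30-3); WM=30
i=8 t=21 v=5: DROP (t<30-3); WM=30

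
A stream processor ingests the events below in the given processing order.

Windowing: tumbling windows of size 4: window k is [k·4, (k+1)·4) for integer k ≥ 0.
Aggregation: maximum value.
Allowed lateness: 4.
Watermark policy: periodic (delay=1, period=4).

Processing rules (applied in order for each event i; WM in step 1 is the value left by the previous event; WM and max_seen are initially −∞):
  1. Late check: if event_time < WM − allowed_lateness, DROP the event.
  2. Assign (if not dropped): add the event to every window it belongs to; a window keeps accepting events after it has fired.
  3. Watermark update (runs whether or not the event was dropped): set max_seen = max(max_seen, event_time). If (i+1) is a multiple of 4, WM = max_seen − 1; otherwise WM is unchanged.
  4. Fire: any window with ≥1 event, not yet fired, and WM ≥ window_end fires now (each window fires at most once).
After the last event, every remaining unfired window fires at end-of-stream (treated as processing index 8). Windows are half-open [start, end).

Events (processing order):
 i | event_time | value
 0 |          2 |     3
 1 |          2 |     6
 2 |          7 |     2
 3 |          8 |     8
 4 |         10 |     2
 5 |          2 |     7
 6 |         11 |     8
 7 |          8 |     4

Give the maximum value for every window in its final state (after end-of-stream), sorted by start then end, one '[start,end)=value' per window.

i=0 t=2 v=3: → [0,4); WM=−∞
i=1 t=2 v=6: → [0,4); WM=−∞
i=2 t=7 v=2: → [4,8); WM=−∞
i=3 t=8 v=8: → [8,12); WM=7; [0,4) fires=6
i=4 t=10 v=2: → [8,12); WM=7
i=5 t=2 v=7: DROP (t<7-4); WM=7
i=6 t=11 v=8: → [8,12); WM=7
i=7 t=8 v=4: → [8,12); WM=10; [4,8) fires=2

[0,4)=6 [4,8)=2 [8,12)=8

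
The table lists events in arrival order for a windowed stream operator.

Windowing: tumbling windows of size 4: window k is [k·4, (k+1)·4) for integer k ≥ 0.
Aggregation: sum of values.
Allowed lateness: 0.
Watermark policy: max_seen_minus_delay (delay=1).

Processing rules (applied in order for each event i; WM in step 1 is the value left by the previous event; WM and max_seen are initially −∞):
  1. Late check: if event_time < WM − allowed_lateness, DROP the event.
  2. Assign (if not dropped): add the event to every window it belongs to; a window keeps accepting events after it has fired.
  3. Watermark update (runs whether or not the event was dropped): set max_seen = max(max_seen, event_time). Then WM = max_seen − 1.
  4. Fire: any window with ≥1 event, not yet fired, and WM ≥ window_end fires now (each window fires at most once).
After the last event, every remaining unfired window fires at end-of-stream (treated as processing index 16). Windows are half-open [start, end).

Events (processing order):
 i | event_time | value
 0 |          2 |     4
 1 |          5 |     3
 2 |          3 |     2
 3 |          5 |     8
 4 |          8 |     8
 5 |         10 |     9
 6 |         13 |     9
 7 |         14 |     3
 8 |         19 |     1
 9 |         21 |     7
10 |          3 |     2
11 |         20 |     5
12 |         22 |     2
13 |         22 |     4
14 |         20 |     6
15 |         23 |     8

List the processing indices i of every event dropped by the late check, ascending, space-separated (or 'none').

2 10 14

i=0 t=2 v=4: → [0,4); WM=1
i=1 t=5 v=3: → [4,8); WM=4; [0,4) fires=4
i=2 t=3 v=2: DROP (t<4-0); WM=4
i=3 t=5 v=8: → [4,8); WM=4
i=4 t=8 v=8: → [8,12); WM=7
i=5 t=10 v=9: → [8,12); WM=9; [4,8) fires=11
i=6 t=13 v=9: → [12,16); WM=12; [8,12) fires=17
i=7 t=14 v=3: → [12,16); WM=13
i=8 t=19 v=1: → [16,20); WM=18; [12,16) fires=12
i=9 t=21 v=7: → [20,24); WM=20; [16,20) fires=1
i=10 t=3 v=2: DROP (t<20-0); WM=20
i=11 t=20 v=5: → [20,24); WM=20
i=12 t=22 v=2: → [20,24); WM=21
i=13 t=22 v=4: → [20,24); WM=21
i=14 t=20 v=6: DROP (t<21-0); WM=21
i=15 t=23 v=8: → [20,24); WM=22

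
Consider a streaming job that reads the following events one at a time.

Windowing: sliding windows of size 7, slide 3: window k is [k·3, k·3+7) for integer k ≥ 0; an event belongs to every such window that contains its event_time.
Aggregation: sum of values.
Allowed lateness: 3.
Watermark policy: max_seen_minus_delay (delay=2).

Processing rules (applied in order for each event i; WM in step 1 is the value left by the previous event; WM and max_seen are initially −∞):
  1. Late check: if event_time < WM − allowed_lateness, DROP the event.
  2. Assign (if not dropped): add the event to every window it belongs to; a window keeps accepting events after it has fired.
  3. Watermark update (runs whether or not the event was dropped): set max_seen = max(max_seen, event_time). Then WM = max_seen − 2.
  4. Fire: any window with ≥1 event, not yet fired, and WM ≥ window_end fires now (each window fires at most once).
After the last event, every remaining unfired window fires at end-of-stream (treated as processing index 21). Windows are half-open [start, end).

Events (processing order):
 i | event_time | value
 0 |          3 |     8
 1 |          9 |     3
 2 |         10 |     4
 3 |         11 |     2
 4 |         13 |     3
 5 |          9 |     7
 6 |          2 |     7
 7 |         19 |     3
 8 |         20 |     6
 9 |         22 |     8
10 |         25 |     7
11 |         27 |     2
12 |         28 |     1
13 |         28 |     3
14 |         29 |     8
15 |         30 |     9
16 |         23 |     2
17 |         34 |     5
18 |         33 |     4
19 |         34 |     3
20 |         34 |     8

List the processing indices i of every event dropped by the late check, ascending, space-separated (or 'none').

6 16

i=0 t=3 v=8: → [3,10),[0,7); WM=1
i=1 t=9 v=3: → [9,16),[6,13),[3,10); WM=7; [0,7) fires=8
i=2 t=10 v=4: → [9,16),[6,13); WM=8
i=3 t=11 v=2: → [9,16),[6,13); WM=9
i=4 t=13 v=3: → [12,19),[9,16); WM=11; [3,10) fires=11
i=5 t=9 v=7: → [9,16),[6,13),[3,10); WM=11
i=6 t=2 v=7: DROP (t<11-3); WM=11
i=7 t=19 v=3: → [18,25),[15,22); WM=17; [6,13) fires=16 [9,16) fires=19
i=8 t=20 v=6: → [18,25),[15,22); WM=18
i=9 t=22 v=8: → [21,28),[18,25); WM=20; [12,19) fires=3
i=10 t=25 v=7: → [24,31),[21,28); WM=23; [15,22) fires=9
i=11 t=27 v=2: → [27,34),[24,31),[21,28); WM=25; [18,25) fires=17
i=12 t=28 v=1: → [27,34),[24,31); WM=26
i=13 t=28 v=3: → [27,34),[24,31); WM=26
i=14 t=29 v=8: → [27,34),[24,31); WM=27
i=15 t=30 v=9: → [30,37),[27,34),[24,31); WM=28; [21,28) fires=17
i=16 t=23 v=2: DROP (t<28-3); WM=28
i=17 t=34 v=5: → [33,40),[30,37); WM=32; [24,31) fires=30
i=18 t=33 v=4: → [33,40),[30,37),[27,34); WM=32
i=19 t=34 v=3: → [33,40),[30,37); WM=32
i=20 t=34 v=8: → [33,40),[30,37); WM=32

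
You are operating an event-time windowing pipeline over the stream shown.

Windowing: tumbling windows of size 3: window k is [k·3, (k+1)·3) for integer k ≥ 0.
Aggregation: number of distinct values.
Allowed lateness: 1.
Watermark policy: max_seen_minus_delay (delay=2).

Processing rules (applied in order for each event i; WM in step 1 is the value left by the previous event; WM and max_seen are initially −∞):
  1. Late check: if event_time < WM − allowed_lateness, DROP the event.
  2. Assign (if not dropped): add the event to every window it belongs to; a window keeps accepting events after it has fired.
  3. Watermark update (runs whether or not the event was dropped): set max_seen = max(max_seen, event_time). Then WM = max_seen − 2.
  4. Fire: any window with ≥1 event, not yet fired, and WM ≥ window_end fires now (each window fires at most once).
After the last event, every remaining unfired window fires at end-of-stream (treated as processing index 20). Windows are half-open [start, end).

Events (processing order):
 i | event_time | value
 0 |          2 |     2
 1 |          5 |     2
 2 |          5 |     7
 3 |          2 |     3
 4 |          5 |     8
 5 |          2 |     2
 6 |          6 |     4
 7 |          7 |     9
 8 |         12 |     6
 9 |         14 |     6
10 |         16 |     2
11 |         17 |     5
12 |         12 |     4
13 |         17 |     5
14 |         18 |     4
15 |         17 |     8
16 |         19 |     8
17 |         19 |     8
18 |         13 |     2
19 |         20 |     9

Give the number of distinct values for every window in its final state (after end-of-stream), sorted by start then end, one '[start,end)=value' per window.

[0,3)=2 [3,6)=3 [6,9)=2 [12,15)=1 [15,18)=3 [18,21)=3

i=0 t=2 v=2: → [0,3); WM=0
i=1 t=5 v=2: → [3,6); WM=3; [0,3) fires=1
i=2 t=5 v=7: → [3,6); WM=3
i=3 t=2 v=3: → [0,3); WM=3
i=4 t=5 v=8: → [3,6); WM=3
i=5 t=2 v=2: → [0,3); WM=3
i=6 t=6 v=4: → [6,9); WM=4
i=7 t=7 v=9: → [6,9); WM=5
i=8 t=12 v=6: → [12,15); WM=10; [3,6) fires=3 [6,9) fires=2
i=9 t=14 v=6: → [12,15); WM=12
i=10 t=16 v=2: → [15,18); WM=14
i=11 t=17 v=5: → [15,18); WM=15; [12,15) fires=1
i=12 t=12 v=4: DROP (t<15-1); WM=15
i=13 t=17 v=5: → [15,18); WM=15
i=14 t=18 v=4: → [18,21); WM=16
i=15 t=17 v=8: → [15,18); WM=16
i=16 t=19 v=8: → [18,21); WM=17
i=17 t=19 v=8: → [18,21); WM=17
i=18 t=13 v=2: DROP (t<17-1); WM=17
i=19 t=20 v=9: → [18,21); WM=18; [15,18) fires=3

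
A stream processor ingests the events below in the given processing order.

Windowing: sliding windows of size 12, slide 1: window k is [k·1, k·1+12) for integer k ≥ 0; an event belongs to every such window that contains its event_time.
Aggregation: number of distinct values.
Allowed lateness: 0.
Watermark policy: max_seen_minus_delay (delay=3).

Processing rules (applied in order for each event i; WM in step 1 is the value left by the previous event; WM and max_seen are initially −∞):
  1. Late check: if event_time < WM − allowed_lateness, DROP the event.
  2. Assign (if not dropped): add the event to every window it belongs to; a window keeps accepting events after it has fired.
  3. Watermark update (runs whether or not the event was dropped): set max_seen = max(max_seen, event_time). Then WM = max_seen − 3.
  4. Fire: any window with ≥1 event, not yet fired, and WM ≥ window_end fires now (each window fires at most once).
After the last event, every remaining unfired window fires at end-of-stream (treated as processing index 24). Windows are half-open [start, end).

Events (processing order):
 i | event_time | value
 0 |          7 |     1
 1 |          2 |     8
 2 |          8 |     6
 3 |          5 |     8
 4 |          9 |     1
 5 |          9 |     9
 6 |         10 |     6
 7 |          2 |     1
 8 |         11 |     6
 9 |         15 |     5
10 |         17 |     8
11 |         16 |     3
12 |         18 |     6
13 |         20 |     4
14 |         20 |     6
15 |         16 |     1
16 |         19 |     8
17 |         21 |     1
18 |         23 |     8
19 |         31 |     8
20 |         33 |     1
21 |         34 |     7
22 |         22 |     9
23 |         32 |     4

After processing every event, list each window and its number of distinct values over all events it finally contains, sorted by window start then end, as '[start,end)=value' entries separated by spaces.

[0,12)=4 [1,13)=4 [2,14)=4 [3,15)=4 [4,16)=5 [5,17)=6 [6,18)=6 [7,19)=6 [8,20)=6 [9,21)=7 [10,22)=6 [11,23)=6 [12,24)=6 [13,25)=6 [14,26)=6 [15,27)=6 [16,28)=5 [17,29)=4 [18,30)=4 [19,31)=4 [20,32)=4 [21,33)=3 [22,34)=3 [23,35)=4 [24,36)=4 [25,37)=4 [26,38)=4 [27,39)=4 [28,40)=4 [29,41)=4 [30,42)=4 [31,43)=4 [32,44)=3 [33,45)=2 [34,46)=1

i=0 t=7 v=1: → [7,19),[6,18),[5,17),[4,16),[3,15),[2,14),[1,13),[0,12); WM=4
i=1 t=2 v=8: DROP (t<4-0); WM=4
i=2 t=8 v=6: → [8,20),[7,19),[6,18),[5,17),[4,16),[3,15),[2,14),[1,13),[0,12); WM=5
i=3 t=5 v=8: → [5,17),[4,16),[3,15),[2,14),[1,13),[0,12); WM=5
i=4 t=9 v=1: → [9,21),[8,20),[7,19),[6,18),[5,17),[4,16),[3,15),[2,14),[1,13),[0,12); WM=6
i=5 t=9 v=9: → [9,21),[8,20),[7,19),[6,18),[5,17),[4,16),[3,15),[2,14),[1,13),[0,12); WM=6
i=6 t=10 v=6: → [10,22),[9,21),[8,20),[7,19),[6,18),[5,17),[4,16),[3,15),[2,14),[1,13),[0,12); WM=7
i=7 t=2 v=1: DROP (t<7-0); WM=7
i=8 t=11 v=6: → [11,23),[10,22),[9,21),[8,20),[7,19),[6,18),[5,17),[4,16),[3,15),[2,14),[1,13),[0,12); WM=8
i=9 t=15 v=5: → [15,27),[14,26),[13,25),[12,24),[11,23),[10,22),[9,21),[8,20),[7,19),[6,18),[5,17),[4,16); WM=12; [0,12) fires=4
i=10 t=17 v=8: → [17,29),[16,28),[15,27),[14,26),[13,25),[12,24),[11,23),[10,22),[9,21),[8,20),[7,19),[6,18); WM=14; [1,13) fires=4 [2,14) fires=4
i=11 t=16 v=3: → [16,28),[15,27),[14,26),[13,25),[12,24),[11,23),[10,22),[9,21),[8,20),[7,19),[6,18),[5,17); WM=14
i=12 t=18 v=6: → [18,30),[17,29),[16,28),[15,27),[14,26),[13,25),[12,24),[11,23),[10,22),[9,21),[8,20),[7,19); WM=15; [3,15) fires=4
i=13 t=20 v=4: → [20,32),[19,31),[18,30),[17,29),[16,28),[15,27),[14,26),[13,25),[12,24),[11,23),[10,22),[9,21); WM=17; [4,16) fires=5 [5,17) fires=6
i=14 t=20 v=6: → [20,32),[19,31),[18,30),[17,29),[16,28),[15,27),[14,26),[13,25),[12,24),[11,23),[10,22),[9,21); WM=17
i=15 t=16 v=1: DROP (t<17-0); WM=17
i=16 t=19 v=8: → [19,31),[18,30),[17,29),[16,28),[15,27),[14,26),[13,25),[12,24),[11,23),[10,22),[9,21),[8,20); WM=17
i=17 t=21 v=1: → [21,33),[20,32),[19,31),[18,30),[17,29),[16,28),[15,27),[14,26),[13,25),[12,24),[11,23),[10,22); WM=18; [6,18) fires=6
i=18 t=23 v=8: → [23,35),[22,34),[21,33),[20,32),[19,31),[18,30),[17,29),[16,28),[15,27),[14,26),[13,25),[12,24); WM=20; [7,19) fires=6 [8,20) fires=6
i=19 t=31 v=8: → [31,43),[30,42),[29,41),[28,40),[27,39),[26,38),[25,37),[24,36),[23,35),[22,34),[21,33),[20,32); WM=28; [9,21) fires=7 [10,22) fires=6 [11,23) fires=6 [12,24) fires=6 [13,25) fires=6 [14,26) fires=6 [15,27) fires=6 [16,28) fires=5
i=20 t=33 v=1: → [33,45),[32,44),[31,43),[30,42),[29,41),[28,40),[27,39),[26,38),[25,37),[24,36),[23,35),[22,34); WM=30; [17,29) fires=4 [18,30) fires=4
i=21 t=34 v=7: → [34,46),[33,45),[32,44),[31,43),[30,42),[29,41),[28,40),[27,39),[26,38),[25,37),[24,36),[23,35); WM=31; [19,31) fires=4
i=22 t=22 v=9: DROP (t<31-0); WM=31
i=23 t=32 v=4: → [32,44),[31,43),[30,42),[29,41),[28,40),[27,39),[26,38),[25,37),[24,36),[23,35),[22,34),[21,33); WM=31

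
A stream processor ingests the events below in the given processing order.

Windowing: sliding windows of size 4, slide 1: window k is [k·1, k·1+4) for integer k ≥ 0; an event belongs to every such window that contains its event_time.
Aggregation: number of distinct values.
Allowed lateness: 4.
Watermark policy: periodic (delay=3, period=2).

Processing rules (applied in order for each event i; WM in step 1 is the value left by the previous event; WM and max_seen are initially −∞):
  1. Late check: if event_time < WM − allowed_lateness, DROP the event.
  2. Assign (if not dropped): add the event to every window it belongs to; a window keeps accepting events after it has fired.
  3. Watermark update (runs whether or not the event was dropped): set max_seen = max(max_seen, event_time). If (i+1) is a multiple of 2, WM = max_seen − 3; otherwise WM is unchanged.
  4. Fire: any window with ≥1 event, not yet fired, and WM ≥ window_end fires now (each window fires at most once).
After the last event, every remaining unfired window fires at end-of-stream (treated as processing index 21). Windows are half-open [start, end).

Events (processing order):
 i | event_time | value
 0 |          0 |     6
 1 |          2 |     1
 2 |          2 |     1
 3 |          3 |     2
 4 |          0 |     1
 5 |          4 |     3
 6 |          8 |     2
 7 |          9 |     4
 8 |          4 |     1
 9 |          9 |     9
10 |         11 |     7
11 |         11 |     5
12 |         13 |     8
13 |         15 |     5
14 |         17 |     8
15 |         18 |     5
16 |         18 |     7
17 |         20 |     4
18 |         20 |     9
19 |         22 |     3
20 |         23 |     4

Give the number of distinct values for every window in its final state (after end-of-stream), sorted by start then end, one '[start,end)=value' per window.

i=0 t=0 v=6: → [0,4); WM=−∞
i=1 t=2 v=1: → [2,6),[1,5),[0,4); WM=-1
i=2 t=2 v=1: → [2,6),[1,5),[0,4); WM=-1
i=3 t=3 v=2: → [3,7),[2,6),[1,5),[0,4); WM=0
i=4 t=0 v=1: → [0,4); WM=0
i=5 t=4 v=3: → [4,8),[3,7),[2,6),[1,5); WM=1
i=6 t=8 v=2: → [8,12),[7,11),[6,10),[5,9); WM=1
i=7 t=9 v=4: → [9,13),[8,12),[7,11),[6,10); WM=6; [0,4) fires=3 [1,5) fires=3 [2,6) fires=3
i=8 t=4 v=1: → [4,8),[3,7),[2,6),[1,5); WM=6
i=9 t=9 v=9: → [9,13),[8,12),[7,11),[6,10); WM=6
i=10 t=11 v=7: → [11,15),[10,14),[9,13),[8,12); WM=6
i=11 t=11 v=5: → [11,15),[10,14),[9,13),[8,12); WM=8; [3,7) fires=3 [4,8) fires=2
i=12 t=13 v=8: → [13,17),[12,16),[11,15),[10,14); WM=8
i=13 t=15 v=5: → [15,19),[14,18),[13,17),[12,16); WM=12; [5,9) fires=1 [6,10) fires=3 [7,11) fires=3 [8,12) fires=5
i=14 t=17 v=8: → [17,21),[16,20),[15,19),[14,18); WM=12
i=15 t=18 v=5: → [18,22),[17,21),[16,20),[15,19); WM=15; [9,13) fires=4 [10,14) fires=3 [11,15) fires=3
i=16 t=18 v=7: → [18,22),[17,21),[16,20),[15,19); WM=15
i=17 t=20 v=4: → [20,24),[19,23),[18,22),[17,21); WM=17; [12,16) fires=2 [13,17) fires=2
i=18 t=20 v=9: → [20,24),[19,23),[18,22),[17,21); WM=17
i=19 t=22 v=3: → [22,26),[21,25),[20,24),[19,23); WM=19; [14,18) fires=2 [15,19) fires=3
i=20 t=23 v=4: → [23,27),[22,26),[21,25),[20,24); WM=19

[0,4)=3 [1,5)=3 [2,6)=3 [3,7)=3 [4,8)=2 [5,9)=1 [6,10)=3 [7,11)=3 [8,12)=5 [9,13)=4 [10,14)=3 [11,15)=3 [12,16)=2 [13,17)=2 [14,18)=2 [15,19)=3 [16,20)=3 [17,21)=5 [18,22)=4 [19,23)=3 [20,24)=3 [21,25)=2 [22,26)=2 [23,27)=1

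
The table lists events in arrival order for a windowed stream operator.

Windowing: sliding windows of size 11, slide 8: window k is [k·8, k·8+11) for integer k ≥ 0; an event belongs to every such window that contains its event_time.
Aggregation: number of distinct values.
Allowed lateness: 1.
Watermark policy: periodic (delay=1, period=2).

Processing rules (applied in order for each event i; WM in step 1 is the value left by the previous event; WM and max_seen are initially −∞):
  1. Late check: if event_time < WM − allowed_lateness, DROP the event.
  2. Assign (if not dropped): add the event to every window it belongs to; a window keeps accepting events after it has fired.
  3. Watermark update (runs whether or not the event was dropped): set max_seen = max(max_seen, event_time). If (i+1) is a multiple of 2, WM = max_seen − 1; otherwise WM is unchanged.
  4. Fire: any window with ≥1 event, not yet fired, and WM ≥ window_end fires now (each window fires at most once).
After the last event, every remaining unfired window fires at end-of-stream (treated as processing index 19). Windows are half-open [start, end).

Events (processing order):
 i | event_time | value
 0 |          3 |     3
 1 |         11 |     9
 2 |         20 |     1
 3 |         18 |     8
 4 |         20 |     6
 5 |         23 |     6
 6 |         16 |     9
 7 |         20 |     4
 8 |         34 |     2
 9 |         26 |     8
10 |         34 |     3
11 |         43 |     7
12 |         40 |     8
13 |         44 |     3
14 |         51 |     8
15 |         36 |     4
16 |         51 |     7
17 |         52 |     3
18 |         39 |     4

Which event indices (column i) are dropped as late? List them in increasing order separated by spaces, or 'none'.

i=0 t=3 v=3: → [0,11); WM=−∞
i=1 t=11 v=9: → [8,19); WM=10
i=2 t=20 v=1: → [16,27); WM=10
i=3 t=18 v=8: → [16,27),[8,19); WM=19; [0,11) fires=1 [8,19) fires=2
i=4 t=20 v=6: → [16,27); WM=19
i=5 t=23 v=6: → [16,27); WM=22
i=6 t=16 v=9: DROP (t<22-1); WM=22
i=7 t=20 v=4: DROP (t<22-1); WM=22
i=8 t=34 v=2: → [32,43),[24,35); WM=22
i=9 t=26 v=8: → [24,35),[16,27); WM=33; [16,27) fires=3
i=10 t=34 v=3: → [32,43),[24,35); WM=33
i=11 t=43 v=7: → [40,51); WM=42; [24,35) fires=3
i=12 t=40 v=8: DROP (t<42-1); WM=42
i=13 t=44 v=3: → [40,51); WM=43; [32,43) fires=2
i=14 t=51 v=8: → [48,59); WM=43
i=15 t=36 v=4: DROP (t<43-1); WM=50
i=16 t=51 v=7: → [48,59); WM=50
i=17 t=52 v=3: → [48,59); WM=51; [40,51) fires=2
i=18 t=39 v=4: DROP (t<51-1); WM=51

6 7 12 15 18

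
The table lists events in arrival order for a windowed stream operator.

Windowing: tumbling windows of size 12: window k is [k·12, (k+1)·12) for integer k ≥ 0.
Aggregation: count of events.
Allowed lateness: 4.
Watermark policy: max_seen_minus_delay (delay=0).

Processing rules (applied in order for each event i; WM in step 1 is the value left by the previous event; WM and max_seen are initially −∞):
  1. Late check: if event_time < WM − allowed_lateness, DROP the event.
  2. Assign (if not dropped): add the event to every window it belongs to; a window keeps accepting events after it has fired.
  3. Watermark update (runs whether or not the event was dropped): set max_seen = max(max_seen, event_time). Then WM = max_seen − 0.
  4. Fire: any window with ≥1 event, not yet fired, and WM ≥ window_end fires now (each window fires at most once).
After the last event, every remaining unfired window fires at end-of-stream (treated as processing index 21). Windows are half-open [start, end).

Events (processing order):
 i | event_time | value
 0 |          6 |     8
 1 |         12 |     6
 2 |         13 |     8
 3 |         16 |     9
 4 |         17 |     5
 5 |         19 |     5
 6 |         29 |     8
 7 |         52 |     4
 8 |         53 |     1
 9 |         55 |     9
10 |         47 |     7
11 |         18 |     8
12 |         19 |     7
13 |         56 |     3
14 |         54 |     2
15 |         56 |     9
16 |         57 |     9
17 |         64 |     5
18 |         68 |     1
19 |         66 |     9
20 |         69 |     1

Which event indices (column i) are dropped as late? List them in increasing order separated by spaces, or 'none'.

i=0 t=6 v=8: → [0,12); WM=6
i=1 t=12 v=6: → [12,24); WM=12; [0,12) fires=1
i=2 t=13 v=8: → [12,24); WM=13
i=3 t=16 v=9: → [12,24); WM=16
i=4 t=17 v=5: → [12,24); WM=17
i=5 t=19 v=5: → [12,24); WM=19
i=6 t=29 v=8: → [24,36); WM=29; [12,24) fires=5
i=7 t=52 v=4: → [48,60); WM=52; [24,36) fires=1
i=8 t=53 v=1: → [48,60); WM=53
i=9 t=55 v=9: → [48,60); WM=55
i=10 t=47 v=7: DROP (t<55-4); WM=55
i=11 t=18 v=8: DROP (t<55-4); WM=55
i=12 t=19 v=7: DROP (t<55-4); WM=55
i=13 t=56 v=3: → [48,60); WM=56
i=14 t=54 v=2: → [48,60); WM=56
i=15 t=56 v=9: → [48,60); WM=56
i=16 t=57 v=9: → [48,60); WM=57
i=17 t=64 v=5: → [60,72); WM=64; [48,60) fires=7
i=18 t=68 v=1: → [60,72); WM=68
i=19 t=66 v=9: → [60,72); WM=68
i=20 t=69 v=1: → [60,72); WM=69

10 11 12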